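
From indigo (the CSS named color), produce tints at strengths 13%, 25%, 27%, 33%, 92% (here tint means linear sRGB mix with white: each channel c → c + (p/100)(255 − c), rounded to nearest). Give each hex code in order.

CSS indigo is rgb(75, 0, 130).
13%: (75 + 23.4 = 98.4→98, 0 + 33.15 = 33.15→33, 130 + 16.25 = 146.25→146) → #622192
25%: (75 + 45 = 120→120, 0 + 63.75 = 63.75→64, 130 + 31.25 = 161.25→161) → #7840A1
27%: (75 + 48.6 = 123.6→124, 0 + 68.85 = 68.85→69, 130 + 33.75 = 163.75→164) → #7C45A4
33%: (75 + 59.4 = 134.4→134, 0 + 84.15 = 84.15→84, 130 + 41.25 = 171.25→171) → #8654AB
92%: (75 + 165.6 = 240.6→241, 0 + 234.6 = 234.6→235, 130 + 115 = 245→245) → #F1EBF5

#622192, #7840A1, #7C45A4, #8654AB, #F1EBF5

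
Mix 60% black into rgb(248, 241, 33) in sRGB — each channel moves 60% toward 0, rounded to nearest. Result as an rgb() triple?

rgb(99, 96, 13)

Per channel, c → c + 0.6(0 − c):
  R: 248 + 0.6×(0−248) = 248 − 148.8 = 99.2 → 99
  G: 241 + 0.6×(0−241) = 241 − 144.6 = 96.4 → 96
  B: 33 + 0.6×(0−33) = 33 − 19.8 = 13.2 → 13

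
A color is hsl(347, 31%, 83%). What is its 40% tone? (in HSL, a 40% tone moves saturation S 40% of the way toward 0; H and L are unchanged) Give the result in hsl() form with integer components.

hsl(347, 19%, 83%)

S moves 40% from 31 toward 0: 31 − 12.4 = 18.6 → 19.
H and L are unchanged.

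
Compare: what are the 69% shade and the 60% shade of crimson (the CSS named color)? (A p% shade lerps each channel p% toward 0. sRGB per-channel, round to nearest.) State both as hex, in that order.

#440613, #580818

CSS crimson is rgb(220, 20, 60).
69% shade:
  R: 220 + 0.69×(0−220) = 220 − 151.8 = 68.2 → 68
  G: 20 − 13.8 = 6.2 → 6
  B: 60 + 0.69×(0−60) = 60 − 41.4 = 18.6 → 19
  → #440613
60% shade:
  R: 220 + 0.6×(0−220) = 220 − 132 = 88 → 88
  G: 20 − 12 = 8 → 8
  B: 60 − 36 = 24 → 24
  → #580818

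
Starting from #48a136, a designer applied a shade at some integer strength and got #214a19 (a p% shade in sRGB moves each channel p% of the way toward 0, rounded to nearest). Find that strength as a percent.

#48a136 is rgb(72, 161, 54); #214a19 is rgb(33, 74, 25).
On the G channel (widest range): 74 ≈ 161 + (p/100)(0 − 161), so p ≈ 100×(74 − 161)/(0 − 161) = -8700/-161 = 54.04.
p = 54 reproduces all three channels after rounding.

54%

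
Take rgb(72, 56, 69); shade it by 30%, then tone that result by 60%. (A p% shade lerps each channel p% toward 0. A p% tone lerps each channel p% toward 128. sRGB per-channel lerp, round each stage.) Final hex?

#615C60

A 30% shade moves each channel 30% toward 0:
  R: 72 − 21.6 = 50.4 → 50
  G: 56 + 0.3×(0−56) = 56 − 16.8 = 39.2 → 39
  B: 69 − 20.7 = 48.3 → 48
After the shade: rgb(50, 39, 48) = #322730.
Lerp each channel 60% toward 128:
  R: 50 + 0.6×(128−50) = 50 + 46.8 = 96.8 → 97
  G: 39 + 53.4 = 92.4 → 92
  B: 48 + 0.6×(128−48) = 48 + 48 = 96 → 96
rgb(97, 92, 96) = #615C60.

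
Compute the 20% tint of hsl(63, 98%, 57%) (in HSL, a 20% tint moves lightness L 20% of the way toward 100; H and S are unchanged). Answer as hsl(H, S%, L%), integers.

hsl(63, 98%, 66%)

L moves 20% from 57 toward 100: 57 + 8.6 = 65.6 → 66.
H and S are unchanged.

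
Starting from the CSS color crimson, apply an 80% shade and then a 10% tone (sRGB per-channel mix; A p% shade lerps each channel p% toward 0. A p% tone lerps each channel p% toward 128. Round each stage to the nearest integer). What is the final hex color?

#341018

CSS crimson is rgb(220, 20, 60).
Lerp each channel 80% toward 0:
  R: 220 + 0.8×(0−220) = 220 − 176 = 44 → 44
  G: 20 + 0.8×(0−20) = 20 − 16 = 4 → 4
  B: 60 − 48 = 12 → 12
After the shade: rgb(44, 4, 12) = #2c040c.
Lerp each channel 10% toward 128:
  R: 44 + 8.4 = 52.4 → 52
  G: 4 + 12.4 = 16.4 → 16
  B: 12 + 0.1×(128−12) = 12 + 11.6 = 23.6 → 24
rgb(52, 16, 24) = #341018.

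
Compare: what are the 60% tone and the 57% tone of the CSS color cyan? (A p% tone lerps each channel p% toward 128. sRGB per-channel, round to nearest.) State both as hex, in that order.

#4db3b3, #49b7b7

CSS cyan is rgb(0, 255, 255).
60% tone:
  R: 0 + 0.6×(128−0) = 0 + 76.8 = 76.8 → 77
  G: 255 + 0.6×(128−255) = 255 − 76.2 = 178.8 → 179
  B: 255 + 0.6×(128−255) = 255 − 76.2 = 178.8 → 179
  → #4db3b3
57% tone:
  R: 0 + 0.57×(128−0) = 0 + 72.96 = 72.96 → 73
  G: 255 − 72.39 = 182.61 → 183
  B: 255 + 0.57×(128−255) = 255 − 72.39 = 182.61 → 183
  → #49b7b7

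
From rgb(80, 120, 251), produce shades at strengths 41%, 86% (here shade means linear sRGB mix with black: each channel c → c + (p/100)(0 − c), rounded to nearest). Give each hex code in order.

#2F4794, #0B1123

41%: (80 − 32.8 = 47.2→47, 120 − 49.2 = 70.8→71, 251 − 102.91 = 148.09→148) → #2F4794
86%: (80 − 68.8 = 11.2→11, 120 − 103.2 = 16.8→17, 251 − 215.86 = 35.14→35) → #0B1123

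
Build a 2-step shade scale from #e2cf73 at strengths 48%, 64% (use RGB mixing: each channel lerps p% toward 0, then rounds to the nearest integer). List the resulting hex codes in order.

#e2cf73 is rgb(226, 207, 115).
48%: (226 − 108.48 = 117.52→118, 207 − 99.36 = 107.64→108, 115 − 55.2 = 59.8→60) → #766c3c
64%: (226 − 144.64 = 81.36→81, 207 − 132.48 = 74.52→75, 115 − 73.6 = 41.4→41) → #514b29

#766c3c, #514b29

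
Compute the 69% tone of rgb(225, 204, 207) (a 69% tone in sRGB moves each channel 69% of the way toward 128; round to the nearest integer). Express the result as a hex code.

Per channel, c → c + 0.69(128 − c):
  R: 225 + 0.69×(128−225) = 225 − 66.93 = 158.07 → 158
  G: 204 + 0.69×(128−204) = 204 − 52.44 = 151.56 → 152
  B: 207 + 0.69×(128−207) = 207 − 54.51 = 152.49 → 152
rgb(158, 152, 152) = #9E9898.

#9E9898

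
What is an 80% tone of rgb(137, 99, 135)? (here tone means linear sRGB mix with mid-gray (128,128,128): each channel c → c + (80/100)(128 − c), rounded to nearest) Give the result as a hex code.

#827a81

Lerp each channel 80% toward 128:
  R: 137 − 7.2 = 129.8 → 130
  G: 99 + 0.8×(128−99) = 99 + 23.2 = 122.2 → 122
  B: 135 − 5.6 = 129.4 → 129
rgb(130, 122, 129) = #827a81.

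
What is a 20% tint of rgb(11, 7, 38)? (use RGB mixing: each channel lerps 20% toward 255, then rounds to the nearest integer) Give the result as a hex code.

Per channel, c → c + 0.2(255 − c):
  R: 11 + 0.2×(255−11) = 11 + 48.8 = 59.8 → 60
  G: 7 + 0.2×(255−7) = 7 + 49.6 = 56.6 → 57
  B: 38 + 43.4 = 81.4 → 81
rgb(60, 57, 81) = #3c3951.

#3c3951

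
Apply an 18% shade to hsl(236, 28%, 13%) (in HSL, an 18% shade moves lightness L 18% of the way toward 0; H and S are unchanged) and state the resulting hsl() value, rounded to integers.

L moves 18% from 13 toward 0: 13 − 2.34 = 10.66 → 11.
H and S are unchanged.

hsl(236, 28%, 11%)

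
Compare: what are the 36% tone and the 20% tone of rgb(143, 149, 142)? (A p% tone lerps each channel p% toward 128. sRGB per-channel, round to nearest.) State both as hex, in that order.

#8a8d89, #8c918b

36% tone:
  R: 143 − 5.4 = 137.6 → 138
  G: 149 + 0.36×(128−149) = 149 − 7.56 = 141.44 → 141
  B: 142 − 5.04 = 136.96 → 137
  → #8a8d89
20% tone:
  R: 143 + 0.2×(128−143) = 143 − 3 = 140 → 140
  G: 149 − 4.2 = 144.8 → 145
  B: 142 + 0.2×(128−142) = 142 − 2.8 = 139.2 → 139
  → #8c918b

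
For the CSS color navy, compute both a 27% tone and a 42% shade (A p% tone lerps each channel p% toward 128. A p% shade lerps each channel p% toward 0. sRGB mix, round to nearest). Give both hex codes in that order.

CSS navy is rgb(0, 0, 128).
27% tone:
  R: 0 + 0.27×(128−0) = 0 + 34.56 = 34.56 → 35
  G: 0 + 0.27×(128−0) = 0 + 34.56 = 34.56 → 35
  B: 128 + 0.27×(128−128) = 128 + 0 = 128 → 128
  → #232380
42% shade:
  R: 0 + 0.42×(0−0) = 0 + 0 = 0 → 0
  G: 0 + 0 = 0 → 0
  B: 128 − 53.76 = 74.24 → 74
  → #00004a

#232380, #00004a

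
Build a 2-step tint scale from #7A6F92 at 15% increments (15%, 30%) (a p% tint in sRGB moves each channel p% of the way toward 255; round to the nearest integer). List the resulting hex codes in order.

#8E85A2, #A29AB3

#7A6F92 is rgb(122, 111, 146).
15%: (122 + 19.95 = 141.95→142, 111 + 21.6 = 132.6→133, 146 + 16.35 = 162.35→162) → #8E85A2
30%: (122 + 39.9 = 161.9→162, 111 + 43.2 = 154.2→154, 146 + 32.7 = 178.7→179) → #A29AB3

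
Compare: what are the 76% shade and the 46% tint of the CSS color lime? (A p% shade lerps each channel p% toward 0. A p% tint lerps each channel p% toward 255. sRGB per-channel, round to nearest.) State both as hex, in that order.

CSS lime is rgb(0, 255, 0).
76% shade:
  R: 0 + 0.76×(0−0) = 0 + 0 = 0 → 0
  G: 255 − 193.8 = 61.2 → 61
  B: 0 + 0 = 0 → 0
  → #003D00
46% tint:
  R: 0 + 117.3 = 117.3 → 117
  G: 255 + 0.46×(255−255) = 255 + 0 = 255 → 255
  B: 0 + 117.3 = 117.3 → 117
  → #75FF75

#003D00, #75FF75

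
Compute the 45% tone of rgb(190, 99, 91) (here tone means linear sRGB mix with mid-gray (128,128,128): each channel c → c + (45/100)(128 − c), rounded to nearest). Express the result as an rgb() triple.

rgb(162, 112, 108)

A 45% tone moves each channel 45% toward 128:
  R: 190 + 0.45×(128−190) = 190 − 27.9 = 162.1 → 162
  G: 99 + 0.45×(128−99) = 99 + 13.05 = 112.05 → 112
  B: 91 + 0.45×(128−91) = 91 + 16.65 = 107.65 → 108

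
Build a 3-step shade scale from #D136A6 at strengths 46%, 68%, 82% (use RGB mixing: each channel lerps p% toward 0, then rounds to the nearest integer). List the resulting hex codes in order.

#D136A6 is rgb(209, 54, 166).
46%: (209 − 96.14 = 112.86→113, 54 − 24.84 = 29.16→29, 166 − 76.36 = 89.64→90) → #711D5A
68%: (209 − 142.12 = 66.88→67, 54 − 36.72 = 17.28→17, 166 − 112.88 = 53.12→53) → #431135
82%: (209 − 171.38 = 37.62→38, 54 − 44.28 = 9.72→10, 166 − 136.12 = 29.88→30) → #260A1E

#711D5A, #431135, #260A1E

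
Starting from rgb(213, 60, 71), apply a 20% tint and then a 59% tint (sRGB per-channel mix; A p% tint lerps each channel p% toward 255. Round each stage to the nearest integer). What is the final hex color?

#f1bfc3

Per channel, c → c + 0.2(255 − c):
  R: 213 + 0.2×(255−213) = 213 + 8.4 = 221.4 → 221
  G: 60 + 39 = 99 → 99
  B: 71 + 36.8 = 107.8 → 108
After the tint: rgb(221, 99, 108) = #dd636c.
Per channel, c → c + 0.59(255 − c):
  R: 221 + 0.59×(255−221) = 221 + 20.06 = 241.06 → 241
  G: 99 + 92.04 = 191.04 → 191
  B: 108 + 86.73 = 194.73 → 195
rgb(241, 191, 195) = #f1bfc3.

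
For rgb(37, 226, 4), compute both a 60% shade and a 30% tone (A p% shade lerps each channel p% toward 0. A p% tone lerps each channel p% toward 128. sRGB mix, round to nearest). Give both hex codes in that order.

#0F5A02, #40C529

60% shade:
  R: 37 − 22.2 = 14.8 → 15
  G: 226 + 0.6×(0−226) = 226 − 135.6 = 90.4 → 90
  B: 4 − 2.4 = 1.6 → 2
  → #0F5A02
30% tone:
  R: 37 + 0.3×(128−37) = 37 + 27.3 = 64.3 → 64
  G: 226 + 0.3×(128−226) = 226 − 29.4 = 196.6 → 197
  B: 4 + 0.3×(128−4) = 4 + 37.2 = 41.2 → 41
  → #40C529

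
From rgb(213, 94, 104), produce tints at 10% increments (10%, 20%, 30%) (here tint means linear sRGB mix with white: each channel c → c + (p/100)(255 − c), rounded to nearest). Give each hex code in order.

10%: (213 + 4.2 = 217.2→217, 94 + 16.1 = 110.1→110, 104 + 15.1 = 119.1→119) → #D96E77
20%: (213 + 8.4 = 221.4→221, 94 + 32.2 = 126.2→126, 104 + 30.2 = 134.2→134) → #DD7E86
30%: (213 + 12.6 = 225.6→226, 94 + 48.3 = 142.3→142, 104 + 45.3 = 149.3→149) → #E28E95

#D96E77, #DD7E86, #E28E95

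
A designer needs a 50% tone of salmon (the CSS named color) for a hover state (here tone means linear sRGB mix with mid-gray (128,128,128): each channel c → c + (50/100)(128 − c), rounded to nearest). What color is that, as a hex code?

#bd8079

CSS salmon is rgb(250, 128, 114).
Lerp each channel 50% toward 128:
  R: 250 + 0.5×(128−250) = 250 − 61 = 189 → 189
  G: 128 + 0.5×(128−128) = 128 + 0 = 128 → 128
  B: 114 + 0.5×(128−114) = 114 + 7 = 121 → 121
rgb(189, 128, 121) = #bd8079.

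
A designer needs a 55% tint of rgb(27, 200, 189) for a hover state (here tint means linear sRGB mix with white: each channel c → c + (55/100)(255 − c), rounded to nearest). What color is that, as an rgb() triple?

rgb(152, 230, 225)

Lerp each channel 55% toward 255:
  R: 27 + 0.55×(255−27) = 27 + 125.4 = 152.4 → 152
  G: 200 + 0.55×(255−200) = 200 + 30.25 = 230.25 → 230
  B: 189 + 0.55×(255−189) = 189 + 36.3 = 225.3 → 225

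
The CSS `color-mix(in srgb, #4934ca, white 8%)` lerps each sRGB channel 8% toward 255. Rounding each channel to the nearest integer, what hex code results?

#4934ca is rgb(73, 52, 202).
An 8% tint moves each channel 8% toward 255:
  R: 73 + 0.08×(255−73) = 73 + 14.56 = 87.56 → 88
  G: 52 + 0.08×(255−52) = 52 + 16.24 = 68.24 → 68
  B: 202 + 0.08×(255−202) = 202 + 4.24 = 206.24 → 206
rgb(88, 68, 206) = #5844ce.

#5844ce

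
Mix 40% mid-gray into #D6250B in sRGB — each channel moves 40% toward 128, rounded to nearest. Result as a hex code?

#B4493A

#D6250B is rgb(214, 37, 11).
Lerp each channel 40% toward 128:
  R: 214 + 0.4×(128−214) = 214 − 34.4 = 179.6 → 180
  G: 37 + 0.4×(128−37) = 37 + 36.4 = 73.4 → 73
  B: 11 + 0.4×(128−11) = 11 + 46.8 = 57.8 → 58
rgb(180, 73, 58) = #B4493A.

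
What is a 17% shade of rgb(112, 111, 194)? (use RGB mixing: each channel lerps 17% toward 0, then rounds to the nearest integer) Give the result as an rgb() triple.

rgb(93, 92, 161)

A 17% shade moves each channel 17% toward 0:
  R: 112 + 0.17×(0−112) = 112 − 19.04 = 92.96 → 93
  G: 111 + 0.17×(0−111) = 111 − 18.87 = 92.13 → 92
  B: 194 + 0.17×(0−194) = 194 − 32.98 = 161.02 → 161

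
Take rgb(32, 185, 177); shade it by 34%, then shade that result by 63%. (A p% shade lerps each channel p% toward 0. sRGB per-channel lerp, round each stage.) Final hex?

Per channel, c → c + 0.34(0 − c):
  R: 32 + 0.34×(0−32) = 32 − 10.88 = 21.12 → 21
  G: 185 − 62.9 = 122.1 → 122
  B: 177 − 60.18 = 116.82 → 117
After the shade: rgb(21, 122, 117) = #157A75.
Lerp each channel 63% toward 0:
  R: 21 − 13.23 = 7.77 → 8
  G: 122 + 0.63×(0−122) = 122 − 76.86 = 45.14 → 45
  B: 117 − 73.71 = 43.29 → 43
rgb(8, 45, 43) = #082D2B.

#082D2B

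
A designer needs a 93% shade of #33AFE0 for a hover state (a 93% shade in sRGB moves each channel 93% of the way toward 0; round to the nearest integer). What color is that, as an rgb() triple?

#33AFE0 is rgb(51, 175, 224).
A 93% shade moves each channel 93% toward 0:
  R: 51 − 47.43 = 3.57 → 4
  G: 175 + 0.93×(0−175) = 175 − 162.75 = 12.25 → 12
  B: 224 + 0.93×(0−224) = 224 − 208.32 = 15.68 → 16

rgb(4, 12, 16)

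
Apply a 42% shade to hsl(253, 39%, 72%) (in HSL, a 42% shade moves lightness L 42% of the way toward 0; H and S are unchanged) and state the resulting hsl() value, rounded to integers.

hsl(253, 39%, 42%)

L moves 42% from 72 toward 0: 72 − 30.24 = 41.76 → 42.
H and S are unchanged.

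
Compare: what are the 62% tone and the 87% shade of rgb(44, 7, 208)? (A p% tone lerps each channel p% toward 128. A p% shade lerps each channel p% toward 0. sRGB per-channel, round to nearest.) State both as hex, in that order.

62% tone:
  R: 44 + 0.62×(128−44) = 44 + 52.08 = 96.08 → 96
  G: 7 + 0.62×(128−7) = 7 + 75.02 = 82.02 → 82
  B: 208 − 49.6 = 158.4 → 158
  → #60529E
87% shade:
  R: 44 − 38.28 = 5.72 → 6
  G: 7 + 0.87×(0−7) = 7 − 6.09 = 0.91 → 1
  B: 208 − 180.96 = 27.04 → 27
  → #06011B

#60529E, #06011B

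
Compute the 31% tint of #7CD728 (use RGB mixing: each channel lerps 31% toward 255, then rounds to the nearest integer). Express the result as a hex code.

#7CD728 is rgb(124, 215, 40).
Lerp each channel 31% toward 255:
  R: 124 + 0.31×(255−124) = 124 + 40.61 = 164.61 → 165
  G: 215 + 0.31×(255−215) = 215 + 12.4 = 227.4 → 227
  B: 40 + 66.65 = 106.65 → 107
rgb(165, 227, 107) = #A5E36B.

#A5E36B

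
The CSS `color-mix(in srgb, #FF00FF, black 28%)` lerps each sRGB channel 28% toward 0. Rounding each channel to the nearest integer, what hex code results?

#B800B8

#FF00FF is rgb(255, 0, 255).
Lerp each channel 28% toward 0:
  R: 255 − 71.4 = 183.6 → 184
  G: 0 + 0 = 0 → 0
  B: 255 − 71.4 = 183.6 → 184
rgb(184, 0, 184) = #B800B8.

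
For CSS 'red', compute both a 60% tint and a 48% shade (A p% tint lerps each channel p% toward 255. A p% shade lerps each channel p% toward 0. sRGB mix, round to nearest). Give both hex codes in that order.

#ff9999, #850000

CSS red is rgb(255, 0, 0).
60% tint:
  R: 255 + 0 = 255 → 255
  G: 0 + 0.6×(255−0) = 0 + 153 = 153 → 153
  B: 0 + 153 = 153 → 153
  → #ff9999
48% shade:
  R: 255 − 122.4 = 132.6 → 133
  G: 0 + 0.48×(0−0) = 0 + 0 = 0 → 0
  B: 0 + 0.48×(0−0) = 0 + 0 = 0 → 0
  → #850000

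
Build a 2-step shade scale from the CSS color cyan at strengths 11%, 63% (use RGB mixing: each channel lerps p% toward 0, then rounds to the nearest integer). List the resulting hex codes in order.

#00e3e3, #005e5e

CSS cyan is rgb(0, 255, 255).
11%: (0→0, 255 − 28.05 = 226.95→227, 255 − 28.05 = 226.95→227) → #00e3e3
63%: (0→0, 255 − 160.65 = 94.35→94, 255 − 160.65 = 94.35→94) → #005e5e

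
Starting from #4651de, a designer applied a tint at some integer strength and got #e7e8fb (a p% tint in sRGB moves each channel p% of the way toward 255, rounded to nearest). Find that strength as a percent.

#4651de is rgb(70, 81, 222); #e7e8fb is rgb(231, 232, 251).
On the R channel (widest range): 231 ≈ 70 + (p/100)(255 − 70), so p ≈ 100×(231 − 70)/(255 − 70) = 16100/185 = 87.03.
p = 87 reproduces all three channels after rounding.

87%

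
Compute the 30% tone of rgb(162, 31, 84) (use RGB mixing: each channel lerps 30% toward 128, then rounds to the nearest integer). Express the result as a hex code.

#983C61

Lerp each channel 30% toward 128:
  R: 162 − 10.2 = 151.8 → 152
  G: 31 + 0.3×(128−31) = 31 + 29.1 = 60.1 → 60
  B: 84 + 13.2 = 97.2 → 97
rgb(152, 60, 97) = #983C61.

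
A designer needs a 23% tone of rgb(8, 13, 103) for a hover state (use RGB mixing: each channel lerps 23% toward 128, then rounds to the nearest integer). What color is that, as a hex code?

#24276D

A 23% tone moves each channel 23% toward 128:
  R: 8 + 27.6 = 35.6 → 36
  G: 13 + 26.45 = 39.45 → 39
  B: 103 + 0.23×(128−103) = 103 + 5.75 = 108.75 → 109
rgb(36, 39, 109) = #24276D.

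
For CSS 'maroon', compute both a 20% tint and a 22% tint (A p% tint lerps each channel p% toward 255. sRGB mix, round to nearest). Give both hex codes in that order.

CSS maroon is rgb(128, 0, 0).
20% tint:
  R: 128 + 0.2×(255−128) = 128 + 25.4 = 153.4 → 153
  G: 0 + 0.2×(255−0) = 0 + 51 = 51 → 51
  B: 0 + 0.2×(255−0) = 0 + 51 = 51 → 51
  → #993333
22% tint:
  R: 128 + 0.22×(255−128) = 128 + 27.94 = 155.94 → 156
  G: 0 + 0.22×(255−0) = 0 + 56.1 = 56.1 → 56
  B: 0 + 0.22×(255−0) = 0 + 56.1 = 56.1 → 56
  → #9C3838

#993333, #9C3838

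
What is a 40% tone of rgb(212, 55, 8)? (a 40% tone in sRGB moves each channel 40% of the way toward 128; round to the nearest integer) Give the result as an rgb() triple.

Per channel, c → c + 0.4(128 − c):
  R: 212 + 0.4×(128−212) = 212 − 33.6 = 178.4 → 178
  G: 55 + 29.2 = 84.2 → 84
  B: 8 + 48 = 56 → 56

rgb(178, 84, 56)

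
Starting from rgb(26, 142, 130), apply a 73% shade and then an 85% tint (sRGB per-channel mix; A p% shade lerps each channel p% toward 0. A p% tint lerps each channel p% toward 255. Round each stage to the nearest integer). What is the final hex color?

#dadede

Per channel, c → c + 0.73(0 − c):
  R: 26 + 0.73×(0−26) = 26 − 18.98 = 7.02 → 7
  G: 142 + 0.73×(0−142) = 142 − 103.66 = 38.34 → 38
  B: 130 + 0.73×(0−130) = 130 − 94.9 = 35.1 → 35
After the shade: rgb(7, 38, 35) = #072623.
An 85% tint moves each channel 85% toward 255:
  R: 7 + 0.85×(255−7) = 7 + 210.8 = 217.8 → 218
  G: 38 + 0.85×(255−38) = 38 + 184.45 = 222.45 → 222
  B: 35 + 0.85×(255−35) = 35 + 187 = 222 → 222
rgb(218, 222, 222) = #dadede.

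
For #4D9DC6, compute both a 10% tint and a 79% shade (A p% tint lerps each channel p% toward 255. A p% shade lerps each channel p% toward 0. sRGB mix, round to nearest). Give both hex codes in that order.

#5FA7CC, #10212A

#4D9DC6 is rgb(77, 157, 198).
10% tint:
  R: 77 + 17.8 = 94.8 → 95
  G: 157 + 0.1×(255−157) = 157 + 9.8 = 166.8 → 167
  B: 198 + 5.7 = 203.7 → 204
  → #5FA7CC
79% shade:
  R: 77 + 0.79×(0−77) = 77 − 60.83 = 16.17 → 16
  G: 157 + 0.79×(0−157) = 157 − 124.03 = 32.97 → 33
  B: 198 + 0.79×(0−198) = 198 − 156.42 = 41.58 → 42
  → #10212A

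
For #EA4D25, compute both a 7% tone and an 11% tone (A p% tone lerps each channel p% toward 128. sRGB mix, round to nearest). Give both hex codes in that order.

#E3512B, #DE532F

#EA4D25 is rgb(234, 77, 37).
7% tone:
  R: 234 + 0.07×(128−234) = 234 − 7.42 = 226.58 → 227
  G: 77 + 0.07×(128−77) = 77 + 3.57 = 80.57 → 81
  B: 37 + 6.37 = 43.37 → 43
  → #E3512B
11% tone:
  R: 234 − 11.66 = 222.34 → 222
  G: 77 + 5.61 = 82.61 → 83
  B: 37 + 0.11×(128−37) = 37 + 10.01 = 47.01 → 47
  → #DE532F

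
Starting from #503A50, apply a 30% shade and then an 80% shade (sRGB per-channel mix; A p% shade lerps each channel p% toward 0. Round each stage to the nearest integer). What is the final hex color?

#0B080B

#503A50 is rgb(80, 58, 80).
Per channel, c → c + 0.3(0 − c):
  R: 80 − 24 = 56 → 56
  G: 58 + 0.3×(0−58) = 58 − 17.4 = 40.6 → 41
  B: 80 − 24 = 56 → 56
After the shade: rgb(56, 41, 56) = #382938.
Per channel, c → c + 0.8(0 − c):
  R: 56 + 0.8×(0−56) = 56 − 44.8 = 11.2 → 11
  G: 41 − 32.8 = 8.2 → 8
  B: 56 + 0.8×(0−56) = 56 − 44.8 = 11.2 → 11
rgb(11, 8, 11) = #0B080B.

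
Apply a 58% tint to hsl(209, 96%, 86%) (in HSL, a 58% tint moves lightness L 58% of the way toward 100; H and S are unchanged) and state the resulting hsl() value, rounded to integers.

hsl(209, 96%, 94%)

L moves 58% from 86 toward 100: 86 + 8.12 = 94.12 → 94.
H and S are unchanged.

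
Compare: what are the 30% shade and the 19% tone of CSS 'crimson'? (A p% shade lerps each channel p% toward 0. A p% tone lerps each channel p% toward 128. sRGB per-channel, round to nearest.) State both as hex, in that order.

#9A0E2A, #CB2949

CSS crimson is rgb(220, 20, 60).
30% shade:
  R: 220 − 66 = 154 → 154
  G: 20 + 0.3×(0−20) = 20 − 6 = 14 → 14
  B: 60 + 0.3×(0−60) = 60 − 18 = 42 → 42
  → #9A0E2A
19% tone:
  R: 220 − 17.48 = 202.52 → 203
  G: 20 + 20.52 = 40.52 → 41
  B: 60 + 12.92 = 72.92 → 73
  → #CB2949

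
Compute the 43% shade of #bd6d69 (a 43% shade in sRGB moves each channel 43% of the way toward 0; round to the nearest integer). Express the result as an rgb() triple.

#bd6d69 is rgb(189, 109, 105).
A 43% shade moves each channel 43% toward 0:
  R: 189 + 0.43×(0−189) = 189 − 81.27 = 107.73 → 108
  G: 109 + 0.43×(0−109) = 109 − 46.87 = 62.13 → 62
  B: 105 + 0.43×(0−105) = 105 − 45.15 = 59.85 → 60

rgb(108, 62, 60)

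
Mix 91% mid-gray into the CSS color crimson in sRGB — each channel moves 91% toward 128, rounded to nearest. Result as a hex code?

CSS crimson is rgb(220, 20, 60).
Per channel, c → c + 0.91(128 − c):
  R: 220 + 0.91×(128−220) = 220 − 83.72 = 136.28 → 136
  G: 20 + 0.91×(128−20) = 20 + 98.28 = 118.28 → 118
  B: 60 + 0.91×(128−60) = 60 + 61.88 = 121.88 → 122
rgb(136, 118, 122) = #88767A.

#88767A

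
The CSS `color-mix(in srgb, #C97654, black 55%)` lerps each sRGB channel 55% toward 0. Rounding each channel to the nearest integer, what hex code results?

#5A3526

#C97654 is rgb(201, 118, 84).
Lerp each channel 55% toward 0:
  R: 201 − 110.55 = 90.45 → 90
  G: 118 + 0.55×(0−118) = 118 − 64.9 = 53.1 → 53
  B: 84 + 0.55×(0−84) = 84 − 46.2 = 37.8 → 38
rgb(90, 53, 38) = #5A3526.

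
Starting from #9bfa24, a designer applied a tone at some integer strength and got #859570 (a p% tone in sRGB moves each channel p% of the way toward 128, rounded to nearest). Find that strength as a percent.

83%

#9bfa24 is rgb(155, 250, 36); #859570 is rgb(133, 149, 112).
On the G channel (widest range): 149 ≈ 250 + (p/100)(128 − 250), so p ≈ 100×(149 − 250)/(128 − 250) = -10100/-122 = 82.79.
p = 83 reproduces all three channels after rounding.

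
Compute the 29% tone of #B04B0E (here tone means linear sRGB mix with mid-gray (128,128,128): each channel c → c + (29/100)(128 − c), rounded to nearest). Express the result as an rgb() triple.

#B04B0E is rgb(176, 75, 14).
A 29% tone moves each channel 29% toward 128:
  R: 176 + 0.29×(128−176) = 176 − 13.92 = 162.08 → 162
  G: 75 + 0.29×(128−75) = 75 + 15.37 = 90.37 → 90
  B: 14 + 0.29×(128−14) = 14 + 33.06 = 47.06 → 47

rgb(162, 90, 47)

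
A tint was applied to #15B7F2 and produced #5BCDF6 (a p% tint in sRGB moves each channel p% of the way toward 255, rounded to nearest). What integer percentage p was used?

30%

#15B7F2 is rgb(21, 183, 242); #5BCDF6 is rgb(91, 205, 246).
On the R channel (widest range): 91 ≈ 21 + (p/100)(255 − 21), so p ≈ 100×(91 − 21)/(255 − 21) = 7000/234 = 29.91.
p = 30 reproduces all three channels after rounding.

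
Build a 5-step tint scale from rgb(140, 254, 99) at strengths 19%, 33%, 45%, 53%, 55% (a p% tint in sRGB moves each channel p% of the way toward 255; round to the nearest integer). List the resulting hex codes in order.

19%: (140 + 21.85 = 161.85→162, 254→254, 99 + 29.64 = 128.64→129) → #A2FE81
33%: (140 + 37.95 = 177.95→178, 254→254, 99 + 51.48 = 150.48→150) → #B2FE96
45%: (140 + 51.75 = 191.75→192, 254→254, 99 + 70.2 = 169.2→169) → #C0FEA9
53%: (140 + 60.95 = 200.95→201, 254 + 0.53 = 254.53→255, 99 + 82.68 = 181.68→182) → #C9FFB6
55%: (140 + 63.25 = 203.25→203, 254 + 0.55 = 254.55→255, 99 + 85.8 = 184.8→185) → #CBFFB9

#A2FE81, #B2FE96, #C0FEA9, #C9FFB6, #CBFFB9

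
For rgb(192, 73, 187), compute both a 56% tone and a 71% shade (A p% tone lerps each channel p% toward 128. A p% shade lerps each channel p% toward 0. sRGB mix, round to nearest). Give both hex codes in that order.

#9C689A, #381536

56% tone:
  R: 192 − 35.84 = 156.16 → 156
  G: 73 + 0.56×(128−73) = 73 + 30.8 = 103.8 → 104
  B: 187 − 33.04 = 153.96 → 154
  → #9C689A
71% shade:
  R: 192 + 0.71×(0−192) = 192 − 136.32 = 55.68 → 56
  G: 73 + 0.71×(0−73) = 73 − 51.83 = 21.17 → 21
  B: 187 + 0.71×(0−187) = 187 − 132.77 = 54.23 → 54
  → #381536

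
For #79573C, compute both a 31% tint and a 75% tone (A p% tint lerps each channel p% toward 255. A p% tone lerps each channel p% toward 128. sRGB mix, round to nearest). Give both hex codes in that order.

#79573C is rgb(121, 87, 60).
31% tint:
  R: 121 + 0.31×(255−121) = 121 + 41.54 = 162.54 → 163
  G: 87 + 52.08 = 139.08 → 139
  B: 60 + 0.31×(255−60) = 60 + 60.45 = 120.45 → 120
  → #A38B78
75% tone:
  R: 121 + 5.25 = 126.25 → 126
  G: 87 + 0.75×(128−87) = 87 + 30.75 = 117.75 → 118
  B: 60 + 0.75×(128−60) = 60 + 51 = 111 → 111
  → #7E766F

#A38B78, #7E766F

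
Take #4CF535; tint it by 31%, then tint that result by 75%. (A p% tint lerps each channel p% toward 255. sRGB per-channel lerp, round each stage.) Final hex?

#E0FDDC

#4CF535 is rgb(76, 245, 53).
Lerp each channel 31% toward 255:
  R: 76 + 55.49 = 131.49 → 131
  G: 245 + 0.31×(255−245) = 245 + 3.1 = 248.1 → 248
  B: 53 + 0.31×(255−53) = 53 + 62.62 = 115.62 → 116
After the tint: rgb(131, 248, 116) = #83F874.
A 75% tint moves each channel 75% toward 255:
  R: 131 + 0.75×(255−131) = 131 + 93 = 224 → 224
  G: 248 + 5.25 = 253.25 → 253
  B: 116 + 0.75×(255−116) = 116 + 104.25 = 220.25 → 220
rgb(224, 253, 220) = #E0FDDC.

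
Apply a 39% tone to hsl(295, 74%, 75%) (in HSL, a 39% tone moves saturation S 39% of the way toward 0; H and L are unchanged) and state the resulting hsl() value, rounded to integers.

S moves 39% from 74 toward 0: 74 − 28.86 = 45.14 → 45.
H and L are unchanged.

hsl(295, 45%, 75%)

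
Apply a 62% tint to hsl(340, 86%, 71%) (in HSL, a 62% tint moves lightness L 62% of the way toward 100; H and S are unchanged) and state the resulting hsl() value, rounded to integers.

hsl(340, 86%, 89%)

L moves 62% from 71 toward 100: 71 + 17.98 = 88.98 → 89.
H and S are unchanged.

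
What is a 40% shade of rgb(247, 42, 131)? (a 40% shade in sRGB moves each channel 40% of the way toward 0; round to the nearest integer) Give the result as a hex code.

A 40% shade moves each channel 40% toward 0:
  R: 247 − 98.8 = 148.2 → 148
  G: 42 + 0.4×(0−42) = 42 − 16.8 = 25.2 → 25
  B: 131 + 0.4×(0−131) = 131 − 52.4 = 78.6 → 79
rgb(148, 25, 79) = #94194F.

#94194F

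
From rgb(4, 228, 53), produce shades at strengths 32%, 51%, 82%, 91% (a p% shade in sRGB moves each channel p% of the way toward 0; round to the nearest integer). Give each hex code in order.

#039B24, #02701A, #01290A, #001505

32%: (4 − 1.28 = 2.72→3, 228 − 72.96 = 155.04→155, 53 − 16.96 = 36.04→36) → #039B24
51%: (4 − 2.04 = 1.96→2, 228 − 116.28 = 111.72→112, 53 − 27.03 = 25.97→26) → #02701A
82%: (4 − 3.28 = 0.72→1, 228 − 186.96 = 41.04→41, 53 − 43.46 = 9.54→10) → #01290A
91%: (4 − 3.64 = 0.36→0, 228 − 207.48 = 20.52→21, 53 − 48.23 = 4.77→5) → #001505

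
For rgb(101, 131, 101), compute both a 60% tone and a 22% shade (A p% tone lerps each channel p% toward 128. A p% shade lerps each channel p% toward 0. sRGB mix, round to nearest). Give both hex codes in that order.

60% tone:
  R: 101 + 0.6×(128−101) = 101 + 16.2 = 117.2 → 117
  G: 131 − 1.8 = 129.2 → 129
  B: 101 + 16.2 = 117.2 → 117
  → #758175
22% shade:
  R: 101 − 22.22 = 78.78 → 79
  G: 131 − 28.82 = 102.18 → 102
  B: 101 − 22.22 = 78.78 → 79
  → #4F664F

#758175, #4F664F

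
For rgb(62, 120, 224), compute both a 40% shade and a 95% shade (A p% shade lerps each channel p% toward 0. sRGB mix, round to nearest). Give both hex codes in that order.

40% shade:
  R: 62 + 0.4×(0−62) = 62 − 24.8 = 37.2 → 37
  G: 120 − 48 = 72 → 72
  B: 224 + 0.4×(0−224) = 224 − 89.6 = 134.4 → 134
  → #254886
95% shade:
  R: 62 − 58.9 = 3.1 → 3
  G: 120 + 0.95×(0−120) = 120 − 114 = 6 → 6
  B: 224 + 0.95×(0−224) = 224 − 212.8 = 11.2 → 11
  → #03060b

#254886, #03060b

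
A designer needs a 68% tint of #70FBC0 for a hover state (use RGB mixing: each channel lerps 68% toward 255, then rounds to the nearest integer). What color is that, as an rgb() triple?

#70FBC0 is rgb(112, 251, 192).
A 68% tint moves each channel 68% toward 255:
  R: 112 + 0.68×(255−112) = 112 + 97.24 = 209.24 → 209
  G: 251 + 0.68×(255−251) = 251 + 2.72 = 253.72 → 254
  B: 192 + 42.84 = 234.84 → 235

rgb(209, 254, 235)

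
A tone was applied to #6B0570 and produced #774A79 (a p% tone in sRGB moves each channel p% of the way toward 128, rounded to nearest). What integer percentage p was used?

56%

#6B0570 is rgb(107, 5, 112); #774A79 is rgb(119, 74, 121).
On the G channel (widest range): 74 ≈ 5 + (p/100)(128 − 5), so p ≈ 100×(74 − 5)/(128 − 5) = 6900/123 = 56.10.
p = 56 reproduces all three channels after rounding.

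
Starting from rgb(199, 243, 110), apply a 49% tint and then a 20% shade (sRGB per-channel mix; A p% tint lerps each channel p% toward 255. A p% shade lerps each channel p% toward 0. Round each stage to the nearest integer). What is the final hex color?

#B5C791

A 49% tint moves each channel 49% toward 255:
  R: 199 + 0.49×(255−199) = 199 + 27.44 = 226.44 → 226
  G: 243 + 5.88 = 248.88 → 249
  B: 110 + 71.05 = 181.05 → 181
After the tint: rgb(226, 249, 181) = #E2F9B5.
A 20% shade moves each channel 20% toward 0:
  R: 226 + 0.2×(0−226) = 226 − 45.2 = 180.8 → 181
  G: 249 + 0.2×(0−249) = 249 − 49.8 = 199.2 → 199
  B: 181 + 0.2×(0−181) = 181 − 36.2 = 144.8 → 145
rgb(181, 199, 145) = #B5C791.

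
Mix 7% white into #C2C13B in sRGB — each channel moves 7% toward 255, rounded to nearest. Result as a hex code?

#C6C549

#C2C13B is rgb(194, 193, 59).
Per channel, c → c + 0.07(255 − c):
  R: 194 + 4.27 = 198.27 → 198
  G: 193 + 0.07×(255−193) = 193 + 4.34 = 197.34 → 197
  B: 59 + 0.07×(255−59) = 59 + 13.72 = 72.72 → 73
rgb(198, 197, 73) = #C6C549.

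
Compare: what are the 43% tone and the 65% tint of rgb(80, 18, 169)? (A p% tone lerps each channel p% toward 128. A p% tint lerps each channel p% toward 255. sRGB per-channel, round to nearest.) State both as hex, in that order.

43% tone:
  R: 80 + 0.43×(128−80) = 80 + 20.64 = 100.64 → 101
  G: 18 + 47.3 = 65.3 → 65
  B: 169 + 0.43×(128−169) = 169 − 17.63 = 151.37 → 151
  → #654197
65% tint:
  R: 80 + 0.65×(255−80) = 80 + 113.75 = 193.75 → 194
  G: 18 + 154.05 = 172.05 → 172
  B: 169 + 55.9 = 224.9 → 225
  → #C2ACE1

#654197, #C2ACE1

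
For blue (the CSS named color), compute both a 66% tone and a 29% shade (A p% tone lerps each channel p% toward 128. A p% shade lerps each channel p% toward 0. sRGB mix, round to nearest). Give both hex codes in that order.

CSS blue is rgb(0, 0, 255).
66% tone:
  R: 0 + 0.66×(128−0) = 0 + 84.48 = 84.48 → 84
  G: 0 + 0.66×(128−0) = 0 + 84.48 = 84.48 → 84
  B: 255 + 0.66×(128−255) = 255 − 83.82 = 171.18 → 171
  → #5454ab
29% shade:
  R: 0 + 0.29×(0−0) = 0 + 0 = 0 → 0
  G: 0 + 0 = 0 → 0
  B: 255 − 73.95 = 181.05 → 181
  → #0000b5

#5454ab, #0000b5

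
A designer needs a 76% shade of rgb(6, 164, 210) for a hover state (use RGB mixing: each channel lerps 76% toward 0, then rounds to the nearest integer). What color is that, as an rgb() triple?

Lerp each channel 76% toward 0:
  R: 6 + 0.76×(0−6) = 6 − 4.56 = 1.44 → 1
  G: 164 − 124.64 = 39.36 → 39
  B: 210 − 159.6 = 50.4 → 50

rgb(1, 39, 50)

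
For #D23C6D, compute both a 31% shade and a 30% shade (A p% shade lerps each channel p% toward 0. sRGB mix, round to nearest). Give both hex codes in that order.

#D23C6D is rgb(210, 60, 109).
31% shade:
  R: 210 + 0.31×(0−210) = 210 − 65.1 = 144.9 → 145
  G: 60 − 18.6 = 41.4 → 41
  B: 109 − 33.79 = 75.21 → 75
  → #91294B
30% shade:
  R: 210 + 0.3×(0−210) = 210 − 63 = 147 → 147
  G: 60 + 0.3×(0−60) = 60 − 18 = 42 → 42
  B: 109 − 32.7 = 76.3 → 76
  → #932A4C

#91294B, #932A4C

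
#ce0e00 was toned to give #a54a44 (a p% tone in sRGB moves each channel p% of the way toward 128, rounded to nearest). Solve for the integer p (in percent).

53%

#ce0e00 is rgb(206, 14, 0); #a54a44 is rgb(165, 74, 68).
On the B channel (widest range): 68 ≈ 0 + (p/100)(128 − 0), so p ≈ 100×(68 − 0)/(128 − 0) = 6800/128 = 53.12.
p = 53 reproduces all three channels after rounding.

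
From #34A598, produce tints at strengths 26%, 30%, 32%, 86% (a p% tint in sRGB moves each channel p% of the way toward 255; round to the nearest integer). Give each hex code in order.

#34A598 is rgb(52, 165, 152).
26%: (52 + 52.78 = 104.78→105, 165 + 23.4 = 188.4→188, 152 + 26.78 = 178.78→179) → #69BCB3
30%: (52 + 60.9 = 112.9→113, 165 + 27 = 192→192, 152 + 30.9 = 182.9→183) → #71C0B7
32%: (52 + 64.96 = 116.96→117, 165 + 28.8 = 193.8→194, 152 + 32.96 = 184.96→185) → #75C2B9
86%: (52 + 174.58 = 226.58→227, 165 + 77.4 = 242.4→242, 152 + 88.58 = 240.58→241) → #E3F2F1

#69BCB3, #71C0B7, #75C2B9, #E3F2F1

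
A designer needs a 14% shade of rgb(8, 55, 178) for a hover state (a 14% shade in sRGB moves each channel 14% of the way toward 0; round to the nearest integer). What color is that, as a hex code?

A 14% shade moves each channel 14% toward 0:
  R: 8 + 0.14×(0−8) = 8 − 1.12 = 6.88 → 7
  G: 55 − 7.7 = 47.3 → 47
  B: 178 − 24.92 = 153.08 → 153
rgb(7, 47, 153) = #072f99.

#072f99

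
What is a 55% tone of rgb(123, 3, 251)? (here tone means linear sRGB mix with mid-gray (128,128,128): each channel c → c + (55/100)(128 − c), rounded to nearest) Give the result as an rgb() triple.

rgb(126, 72, 183)

Lerp each channel 55% toward 128:
  R: 123 + 0.55×(128−123) = 123 + 2.75 = 125.75 → 126
  G: 3 + 68.75 = 71.75 → 72
  B: 251 + 0.55×(128−251) = 251 − 67.65 = 183.35 → 183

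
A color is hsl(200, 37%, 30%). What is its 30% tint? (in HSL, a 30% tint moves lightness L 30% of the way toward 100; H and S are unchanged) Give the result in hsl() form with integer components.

L moves 30% from 30 toward 100: 30 + 21 = 51 → 51.
H and S are unchanged.

hsl(200, 37%, 51%)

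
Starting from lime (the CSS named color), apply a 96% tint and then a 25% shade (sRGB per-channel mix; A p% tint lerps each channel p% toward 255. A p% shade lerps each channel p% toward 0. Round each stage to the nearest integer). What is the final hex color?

#b8bfb8

CSS lime is rgb(0, 255, 0).
Lerp each channel 96% toward 255:
  R: 0 + 0.96×(255−0) = 0 + 244.8 = 244.8 → 245
  G: 255 + 0.96×(255−255) = 255 + 0 = 255 → 255
  B: 0 + 0.96×(255−0) = 0 + 244.8 = 244.8 → 245
After the tint: rgb(245, 255, 245) = #f5fff5.
Per channel, c → c + 0.25(0 − c):
  R: 245 − 61.25 = 183.75 → 184
  G: 255 − 63.75 = 191.25 → 191
  B: 245 − 61.25 = 183.75 → 184
rgb(184, 191, 184) = #b8bfb8.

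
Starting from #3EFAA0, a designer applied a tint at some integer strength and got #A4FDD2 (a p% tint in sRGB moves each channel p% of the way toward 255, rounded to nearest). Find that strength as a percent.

53%

#3EFAA0 is rgb(62, 250, 160); #A4FDD2 is rgb(164, 253, 210).
On the R channel (widest range): 164 ≈ 62 + (p/100)(255 − 62), so p ≈ 100×(164 − 62)/(255 − 62) = 10200/193 = 52.85.
p = 53 reproduces all three channels after rounding.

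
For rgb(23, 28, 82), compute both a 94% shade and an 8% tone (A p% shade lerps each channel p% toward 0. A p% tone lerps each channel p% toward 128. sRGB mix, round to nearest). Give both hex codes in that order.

#010205, #1F2456

94% shade:
  R: 23 + 0.94×(0−23) = 23 − 21.62 = 1.38 → 1
  G: 28 + 0.94×(0−28) = 28 − 26.32 = 1.68 → 2
  B: 82 − 77.08 = 4.92 → 5
  → #010205
8% tone:
  R: 23 + 0.08×(128−23) = 23 + 8.4 = 31.4 → 31
  G: 28 + 8 = 36 → 36
  B: 82 + 3.68 = 85.68 → 86
  → #1F2456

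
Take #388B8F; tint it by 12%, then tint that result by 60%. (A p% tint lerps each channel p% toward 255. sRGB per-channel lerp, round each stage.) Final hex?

#B9D6D7

#388B8F is rgb(56, 139, 143).
A 12% tint moves each channel 12% toward 255:
  R: 56 + 23.88 = 79.88 → 80
  G: 139 + 0.12×(255−139) = 139 + 13.92 = 152.92 → 153
  B: 143 + 13.44 = 156.44 → 156
After the tint: rgb(80, 153, 156) = #50999C.
A 60% tint moves each channel 60% toward 255:
  R: 80 + 0.6×(255−80) = 80 + 105 = 185 → 185
  G: 153 + 0.6×(255−153) = 153 + 61.2 = 214.2 → 214
  B: 156 + 0.6×(255−156) = 156 + 59.4 = 215.4 → 215
rgb(185, 214, 215) = #B9D6D7.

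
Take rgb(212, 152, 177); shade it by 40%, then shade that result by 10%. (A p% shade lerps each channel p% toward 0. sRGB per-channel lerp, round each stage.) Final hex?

#72525f

A 40% shade moves each channel 40% toward 0:
  R: 212 − 84.8 = 127.2 → 127
  G: 152 + 0.4×(0−152) = 152 − 60.8 = 91.2 → 91
  B: 177 + 0.4×(0−177) = 177 − 70.8 = 106.2 → 106
After the shade: rgb(127, 91, 106) = #7f5b6a.
Lerp each channel 10% toward 0:
  R: 127 + 0.1×(0−127) = 127 − 12.7 = 114.3 → 114
  G: 91 + 0.1×(0−91) = 91 − 9.1 = 81.9 → 82
  B: 106 + 0.1×(0−106) = 106 − 10.6 = 95.4 → 95
rgb(114, 82, 95) = #72525f.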